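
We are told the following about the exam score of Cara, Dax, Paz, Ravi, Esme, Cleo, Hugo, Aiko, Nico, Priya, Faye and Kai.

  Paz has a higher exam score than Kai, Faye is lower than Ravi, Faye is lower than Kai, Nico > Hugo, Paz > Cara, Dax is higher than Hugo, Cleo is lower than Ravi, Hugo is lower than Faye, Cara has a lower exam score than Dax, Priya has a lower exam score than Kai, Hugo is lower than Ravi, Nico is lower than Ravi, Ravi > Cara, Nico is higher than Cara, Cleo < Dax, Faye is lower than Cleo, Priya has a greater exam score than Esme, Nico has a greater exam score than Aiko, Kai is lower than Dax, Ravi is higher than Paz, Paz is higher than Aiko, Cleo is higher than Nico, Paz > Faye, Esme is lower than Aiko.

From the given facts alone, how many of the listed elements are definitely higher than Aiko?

Directly above Aiko: Nico, Paz.
One step further: Cleo, Ravi (4 so far).
One step further: Dax (5 so far).
Nothing else is reachable above Aiko; 5 in all.

5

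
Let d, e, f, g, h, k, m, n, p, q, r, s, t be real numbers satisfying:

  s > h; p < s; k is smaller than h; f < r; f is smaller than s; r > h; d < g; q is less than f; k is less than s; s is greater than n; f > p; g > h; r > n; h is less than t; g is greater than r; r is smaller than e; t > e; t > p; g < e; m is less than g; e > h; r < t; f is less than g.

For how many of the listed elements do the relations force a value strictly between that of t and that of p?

4

Chaining upward from p reaches: f, s, r, g, e.
Chaining downward from t reaches: k, d, h, m, q, f, n, r, g, e.
Strictly between p and t are those in both lists: f, r, g, e — 4 elements.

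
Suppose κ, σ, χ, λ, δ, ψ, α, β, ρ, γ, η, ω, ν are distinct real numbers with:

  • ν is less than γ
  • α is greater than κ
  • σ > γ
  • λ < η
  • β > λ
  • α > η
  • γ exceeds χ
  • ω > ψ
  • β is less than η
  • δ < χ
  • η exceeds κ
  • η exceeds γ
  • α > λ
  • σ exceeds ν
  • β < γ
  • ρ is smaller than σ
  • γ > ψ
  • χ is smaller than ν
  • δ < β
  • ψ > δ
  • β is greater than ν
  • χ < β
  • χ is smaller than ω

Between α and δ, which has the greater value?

Following the relations from δ: δ < χ < ν < β < γ < η < α.
So δ < α; α is the larger of the two.

α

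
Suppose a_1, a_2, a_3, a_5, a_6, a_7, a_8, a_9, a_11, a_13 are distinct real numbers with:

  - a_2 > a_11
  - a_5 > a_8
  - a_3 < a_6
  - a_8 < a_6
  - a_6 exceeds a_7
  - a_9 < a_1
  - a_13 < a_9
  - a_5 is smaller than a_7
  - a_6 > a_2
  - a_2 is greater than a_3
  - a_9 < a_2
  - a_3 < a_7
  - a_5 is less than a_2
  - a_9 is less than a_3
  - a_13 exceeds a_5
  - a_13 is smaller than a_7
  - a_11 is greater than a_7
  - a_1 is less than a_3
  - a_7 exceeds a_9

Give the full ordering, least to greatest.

a_8 < a_5 < a_13 < a_9 < a_1 < a_3 < a_7 < a_11 < a_2 < a_6

Nothing is placed below a_8, so it is least; from there a_8 < a_5; a_5 < a_13; a_13 < a_9; a_9 < a_1; a_1 < a_3; a_3 < a_7; a_7 < a_11; a_11 < a_2; a_2 < a_6, each given directly.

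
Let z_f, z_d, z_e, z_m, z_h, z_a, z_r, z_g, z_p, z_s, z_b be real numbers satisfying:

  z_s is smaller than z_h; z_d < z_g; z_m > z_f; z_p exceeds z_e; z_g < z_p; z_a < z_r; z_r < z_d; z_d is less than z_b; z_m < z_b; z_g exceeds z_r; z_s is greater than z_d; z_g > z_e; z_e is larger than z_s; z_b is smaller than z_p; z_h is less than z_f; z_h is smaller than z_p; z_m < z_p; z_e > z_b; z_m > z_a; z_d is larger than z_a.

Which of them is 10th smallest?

Chaining the given pairs: z_a < z_r < z_d < z_s < z_h < z_f < z_m < z_b < z_e < z_g < z_p.
Counting 10 from the smallest end gives z_g.

z_g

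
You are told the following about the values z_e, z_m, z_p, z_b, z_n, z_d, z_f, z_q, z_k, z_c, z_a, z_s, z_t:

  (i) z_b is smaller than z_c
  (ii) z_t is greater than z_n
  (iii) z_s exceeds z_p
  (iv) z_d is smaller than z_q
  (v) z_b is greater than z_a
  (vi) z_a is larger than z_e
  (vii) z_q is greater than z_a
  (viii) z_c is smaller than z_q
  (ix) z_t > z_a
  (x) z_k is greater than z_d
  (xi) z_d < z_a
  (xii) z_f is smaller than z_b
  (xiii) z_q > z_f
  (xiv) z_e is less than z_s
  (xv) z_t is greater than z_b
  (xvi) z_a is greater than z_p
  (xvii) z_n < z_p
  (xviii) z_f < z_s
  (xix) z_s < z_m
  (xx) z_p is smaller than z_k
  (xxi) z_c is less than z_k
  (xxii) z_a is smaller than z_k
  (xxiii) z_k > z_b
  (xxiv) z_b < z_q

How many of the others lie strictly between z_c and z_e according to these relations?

The relations place z_e below z_c. An element lies strictly between them when it is forced above z_e and also forced below z_c.
Above z_e: {z_s, z_a, z_b, z_t, z_m, z_k, z_q}. Below z_c: {z_n, z_p, z_f, z_d, z_a, z_b}.
Intersection: {z_a, z_b} — 2.

2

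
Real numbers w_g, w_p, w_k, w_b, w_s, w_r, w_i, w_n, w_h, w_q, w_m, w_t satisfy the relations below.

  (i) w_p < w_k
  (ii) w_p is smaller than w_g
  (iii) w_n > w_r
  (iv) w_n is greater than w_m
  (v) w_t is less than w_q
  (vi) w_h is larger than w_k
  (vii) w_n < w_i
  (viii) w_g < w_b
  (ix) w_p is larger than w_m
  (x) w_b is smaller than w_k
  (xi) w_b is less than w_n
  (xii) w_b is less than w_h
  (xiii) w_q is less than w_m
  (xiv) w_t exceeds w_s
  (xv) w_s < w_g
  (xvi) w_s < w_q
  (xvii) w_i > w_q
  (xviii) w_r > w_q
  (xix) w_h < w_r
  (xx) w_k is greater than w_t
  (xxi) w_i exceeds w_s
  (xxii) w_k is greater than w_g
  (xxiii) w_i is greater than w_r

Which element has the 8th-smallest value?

w_k

Piecing the relations together gives one ordering: w_s < w_t < w_q < w_m < w_p < w_g < w_b < w_k < w_h < w_r < w_n < w_i.
Counting 8 from the smallest end gives w_k.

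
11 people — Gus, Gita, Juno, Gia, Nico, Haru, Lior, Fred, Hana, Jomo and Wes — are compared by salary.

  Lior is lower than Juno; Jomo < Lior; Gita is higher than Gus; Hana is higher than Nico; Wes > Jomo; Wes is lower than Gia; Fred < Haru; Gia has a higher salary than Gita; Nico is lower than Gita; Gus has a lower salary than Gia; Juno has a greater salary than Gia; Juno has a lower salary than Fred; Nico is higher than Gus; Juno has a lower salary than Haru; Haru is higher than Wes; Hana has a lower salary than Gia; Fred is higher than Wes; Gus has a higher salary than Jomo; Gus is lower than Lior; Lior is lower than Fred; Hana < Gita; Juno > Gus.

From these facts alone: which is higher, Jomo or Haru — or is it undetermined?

Haru

Jomo < Gus and Gus < Nico give Jomo < Nico.
Then Nico < Hana extends the chain to Hana.
With Hana < Gita: Jomo < Gus < Nico < Hana < Gita.
With Gita < Gia: Jomo < Gus < Nico < Hana < Gita < Gia.
With Gia < Juno: Jomo < Gus < Nico < Hana < Gita < Gia < Juno.
With Juno < Fred: Jomo < Gus < Nico < Hana < Gita < Gia < Juno < Fred.
With Fred < Haru: Jomo < Gus < Nico < Hana < Gita < Gia < Juno < Fred < Haru.
So Haru is higher.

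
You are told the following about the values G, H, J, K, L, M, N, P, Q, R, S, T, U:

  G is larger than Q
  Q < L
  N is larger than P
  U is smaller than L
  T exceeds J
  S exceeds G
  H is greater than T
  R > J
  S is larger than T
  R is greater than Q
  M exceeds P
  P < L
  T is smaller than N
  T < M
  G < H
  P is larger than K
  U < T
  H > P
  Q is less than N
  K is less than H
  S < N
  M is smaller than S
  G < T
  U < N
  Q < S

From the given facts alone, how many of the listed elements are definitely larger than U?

6

The elements the relations force above U are T, M, H, S, L, N — no chain reaches any other.
That is 6.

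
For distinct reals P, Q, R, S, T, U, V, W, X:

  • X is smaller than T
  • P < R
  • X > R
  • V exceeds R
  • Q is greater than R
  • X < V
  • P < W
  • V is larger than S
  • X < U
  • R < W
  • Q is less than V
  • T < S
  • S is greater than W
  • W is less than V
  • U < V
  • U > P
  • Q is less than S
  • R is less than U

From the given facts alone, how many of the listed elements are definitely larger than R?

7

The elements the relations force above R are W, X, T, Q, S, U, V — no chain reaches any other.
That is 7.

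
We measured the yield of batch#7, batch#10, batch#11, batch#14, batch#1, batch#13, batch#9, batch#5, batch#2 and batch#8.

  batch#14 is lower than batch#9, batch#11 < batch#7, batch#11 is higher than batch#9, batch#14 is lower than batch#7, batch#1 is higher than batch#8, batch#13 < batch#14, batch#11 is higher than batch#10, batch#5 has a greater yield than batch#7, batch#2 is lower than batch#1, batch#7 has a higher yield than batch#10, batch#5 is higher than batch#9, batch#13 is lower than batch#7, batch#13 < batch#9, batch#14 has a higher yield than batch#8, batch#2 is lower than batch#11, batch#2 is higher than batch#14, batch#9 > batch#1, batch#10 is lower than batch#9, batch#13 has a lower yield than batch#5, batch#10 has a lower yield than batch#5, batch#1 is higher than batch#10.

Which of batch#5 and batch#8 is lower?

batch#8 < batch#14 and batch#14 < batch#2 give batch#8 < batch#2.
With batch#2 < batch#1: batch#8 < batch#14 < batch#2 < batch#1.
With batch#1 < batch#9: batch#8 < batch#14 < batch#2 < batch#1 < batch#9.
Then batch#9 < batch#11 extends the chain to batch#11.
Then batch#11 < batch#7 extends the chain to batch#7.
Then batch#7 < batch#5 extends the chain to batch#5.
So batch#8 < batch#5; batch#8 is the lower of the two.

batch#8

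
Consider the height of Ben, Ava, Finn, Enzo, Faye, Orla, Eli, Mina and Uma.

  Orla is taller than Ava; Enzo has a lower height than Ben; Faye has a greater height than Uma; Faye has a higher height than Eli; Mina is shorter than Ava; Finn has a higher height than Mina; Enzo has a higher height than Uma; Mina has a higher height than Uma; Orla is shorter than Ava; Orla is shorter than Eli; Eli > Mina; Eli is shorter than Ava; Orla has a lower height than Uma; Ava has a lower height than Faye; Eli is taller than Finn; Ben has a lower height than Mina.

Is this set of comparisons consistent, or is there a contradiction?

inconsistent

Chaining the given relations yields Orla < Uma < Enzo < Ben < Mina < Finn < Eli < Ava, so Orla < Ava. But one relation states Ava < Orla. These cannot both hold.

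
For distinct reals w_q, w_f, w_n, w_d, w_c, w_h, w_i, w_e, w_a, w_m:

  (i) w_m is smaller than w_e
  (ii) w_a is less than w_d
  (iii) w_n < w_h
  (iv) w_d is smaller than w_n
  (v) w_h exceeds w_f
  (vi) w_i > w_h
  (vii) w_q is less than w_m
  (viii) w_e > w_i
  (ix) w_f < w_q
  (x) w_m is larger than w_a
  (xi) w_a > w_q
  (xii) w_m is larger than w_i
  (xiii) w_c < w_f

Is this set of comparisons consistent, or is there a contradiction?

Every relation is compatible with w_c < w_f < w_q < w_a < w_d < w_n < w_h < w_i < w_m < w_e; the set is consistent.

consistent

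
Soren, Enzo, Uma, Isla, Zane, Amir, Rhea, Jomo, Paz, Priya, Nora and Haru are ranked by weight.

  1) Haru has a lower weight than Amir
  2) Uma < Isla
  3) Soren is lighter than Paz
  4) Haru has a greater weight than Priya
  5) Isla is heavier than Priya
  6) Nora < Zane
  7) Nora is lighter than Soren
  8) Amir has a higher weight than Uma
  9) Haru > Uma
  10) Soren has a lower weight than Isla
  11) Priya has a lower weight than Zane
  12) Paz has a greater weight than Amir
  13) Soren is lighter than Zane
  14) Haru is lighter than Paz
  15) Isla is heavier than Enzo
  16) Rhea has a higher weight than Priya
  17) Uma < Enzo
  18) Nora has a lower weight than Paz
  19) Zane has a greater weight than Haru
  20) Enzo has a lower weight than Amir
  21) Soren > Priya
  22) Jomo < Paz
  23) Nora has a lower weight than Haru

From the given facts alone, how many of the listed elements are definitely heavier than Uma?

The elements the relations force above Uma are Haru, Enzo, Amir, Isla, Paz, Zane — no chain reaches any other.
That is 6.

6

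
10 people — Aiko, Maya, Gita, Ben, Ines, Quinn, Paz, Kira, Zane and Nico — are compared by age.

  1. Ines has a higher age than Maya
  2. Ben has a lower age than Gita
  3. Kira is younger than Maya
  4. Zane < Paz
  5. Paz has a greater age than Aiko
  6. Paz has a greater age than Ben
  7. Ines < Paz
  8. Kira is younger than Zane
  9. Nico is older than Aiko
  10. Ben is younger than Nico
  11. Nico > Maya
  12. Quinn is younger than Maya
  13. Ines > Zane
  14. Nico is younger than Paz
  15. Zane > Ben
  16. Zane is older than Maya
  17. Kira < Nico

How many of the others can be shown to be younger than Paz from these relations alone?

8

The elements the relations force below Paz are Aiko, Quinn, Ben, Kira, Maya, Nico, Zane, Ines — no chain reaches any other.
That is 8.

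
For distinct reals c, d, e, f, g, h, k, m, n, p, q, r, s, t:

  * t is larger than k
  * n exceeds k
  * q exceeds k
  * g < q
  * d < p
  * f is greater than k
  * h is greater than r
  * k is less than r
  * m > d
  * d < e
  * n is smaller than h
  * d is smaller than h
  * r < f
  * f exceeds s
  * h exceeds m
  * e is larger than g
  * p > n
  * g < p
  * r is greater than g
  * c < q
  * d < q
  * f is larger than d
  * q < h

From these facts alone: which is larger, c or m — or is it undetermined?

Following every chain through m: above m we get h; below m we get d.
c is not reached, and no chain runs the other way from c to m.
So the given relations leave the order of m and c undetermined.

undetermined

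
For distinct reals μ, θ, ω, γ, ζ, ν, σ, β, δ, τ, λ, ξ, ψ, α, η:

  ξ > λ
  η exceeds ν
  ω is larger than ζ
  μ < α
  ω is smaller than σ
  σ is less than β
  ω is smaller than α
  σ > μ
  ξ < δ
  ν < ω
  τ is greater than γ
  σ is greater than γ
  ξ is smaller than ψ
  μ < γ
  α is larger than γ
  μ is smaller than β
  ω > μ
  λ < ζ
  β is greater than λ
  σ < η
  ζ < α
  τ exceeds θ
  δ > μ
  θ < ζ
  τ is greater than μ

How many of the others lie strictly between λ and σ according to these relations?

The relations place λ below σ. An element lies strictly between them when it is forced above λ and also forced below σ.
Above λ: {ξ, ζ, ω, ψ, δ, α, β, η}. Below σ: {θ, ζ, ν, μ, γ, ω}.
Intersection: {ζ, ω} — 2.

2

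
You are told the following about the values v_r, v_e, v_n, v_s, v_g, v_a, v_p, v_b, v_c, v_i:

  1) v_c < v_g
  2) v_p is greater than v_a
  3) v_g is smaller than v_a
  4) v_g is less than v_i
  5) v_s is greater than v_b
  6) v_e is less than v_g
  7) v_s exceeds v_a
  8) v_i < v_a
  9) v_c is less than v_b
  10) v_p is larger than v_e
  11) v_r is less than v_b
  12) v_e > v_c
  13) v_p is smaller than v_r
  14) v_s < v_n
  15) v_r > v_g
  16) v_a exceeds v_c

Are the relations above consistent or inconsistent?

consistent

Every relation is compatible with v_c < v_e < v_g < v_i < v_a < v_p < v_r < v_b < v_s < v_n; the set is consistent.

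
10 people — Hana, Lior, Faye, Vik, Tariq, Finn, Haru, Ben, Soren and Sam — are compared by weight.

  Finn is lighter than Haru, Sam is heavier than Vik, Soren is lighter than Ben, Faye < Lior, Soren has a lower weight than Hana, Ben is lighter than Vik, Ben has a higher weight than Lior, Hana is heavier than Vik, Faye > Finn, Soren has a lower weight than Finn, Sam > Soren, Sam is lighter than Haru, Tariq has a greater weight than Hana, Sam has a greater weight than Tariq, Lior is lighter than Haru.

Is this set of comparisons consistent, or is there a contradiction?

The single ordering Soren < Finn < Faye < Lior < Ben < Vik < Hana < Tariq < Sam < Haru satisfies every listed relation, so no contradiction arises.

consistent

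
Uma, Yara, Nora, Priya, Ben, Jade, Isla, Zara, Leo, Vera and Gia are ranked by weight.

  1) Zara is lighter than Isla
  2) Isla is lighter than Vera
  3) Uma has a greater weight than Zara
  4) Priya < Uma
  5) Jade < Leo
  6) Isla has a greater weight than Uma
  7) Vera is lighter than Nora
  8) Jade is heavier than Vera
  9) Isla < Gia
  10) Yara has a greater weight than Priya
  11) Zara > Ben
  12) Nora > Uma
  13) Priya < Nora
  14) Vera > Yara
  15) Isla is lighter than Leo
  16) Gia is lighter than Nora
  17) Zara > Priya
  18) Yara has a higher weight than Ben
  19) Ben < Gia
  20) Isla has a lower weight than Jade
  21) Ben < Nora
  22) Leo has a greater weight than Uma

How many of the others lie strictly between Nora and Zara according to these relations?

The relations place Zara below Nora. An element lies strictly between them when it is forced above Zara and also forced below Nora.
Above Zara: {Uma, Isla, Vera, Jade, Gia, Leo}. Below Nora: {Ben, Priya, Uma, Isla, Yara, Vera, Gia}.
Intersection: {Uma, Isla, Vera, Gia} — 4.

4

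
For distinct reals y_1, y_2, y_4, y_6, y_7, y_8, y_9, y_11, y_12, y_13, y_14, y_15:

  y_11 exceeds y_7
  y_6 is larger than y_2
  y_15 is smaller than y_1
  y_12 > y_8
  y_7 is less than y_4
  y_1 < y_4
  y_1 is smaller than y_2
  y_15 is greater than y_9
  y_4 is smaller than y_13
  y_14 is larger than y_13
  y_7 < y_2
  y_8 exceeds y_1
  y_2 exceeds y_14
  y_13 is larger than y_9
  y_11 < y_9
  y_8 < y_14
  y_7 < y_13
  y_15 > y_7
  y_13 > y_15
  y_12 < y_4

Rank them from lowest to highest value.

Nothing is placed below y_7, so it is least; from there y_7 < y_11; y_11 < y_9; y_9 < y_15; y_15 < y_1; y_1 < y_8; y_8 < y_12; y_12 < y_4; y_4 < y_13; y_13 < y_14; y_14 < y_2; y_2 < y_6, each given directly.

y_7 < y_11 < y_9 < y_15 < y_1 < y_8 < y_12 < y_4 < y_13 < y_14 < y_2 < y_6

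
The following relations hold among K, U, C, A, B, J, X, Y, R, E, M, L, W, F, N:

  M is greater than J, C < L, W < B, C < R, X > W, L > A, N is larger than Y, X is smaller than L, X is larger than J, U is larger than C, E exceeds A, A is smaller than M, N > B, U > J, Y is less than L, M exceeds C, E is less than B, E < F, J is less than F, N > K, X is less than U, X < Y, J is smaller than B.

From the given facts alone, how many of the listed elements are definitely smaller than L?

Directly below L: C, X, A, Y.
One step further: W, J (6 so far).
No other element is forced below L by the given relations, so the count is 6.

6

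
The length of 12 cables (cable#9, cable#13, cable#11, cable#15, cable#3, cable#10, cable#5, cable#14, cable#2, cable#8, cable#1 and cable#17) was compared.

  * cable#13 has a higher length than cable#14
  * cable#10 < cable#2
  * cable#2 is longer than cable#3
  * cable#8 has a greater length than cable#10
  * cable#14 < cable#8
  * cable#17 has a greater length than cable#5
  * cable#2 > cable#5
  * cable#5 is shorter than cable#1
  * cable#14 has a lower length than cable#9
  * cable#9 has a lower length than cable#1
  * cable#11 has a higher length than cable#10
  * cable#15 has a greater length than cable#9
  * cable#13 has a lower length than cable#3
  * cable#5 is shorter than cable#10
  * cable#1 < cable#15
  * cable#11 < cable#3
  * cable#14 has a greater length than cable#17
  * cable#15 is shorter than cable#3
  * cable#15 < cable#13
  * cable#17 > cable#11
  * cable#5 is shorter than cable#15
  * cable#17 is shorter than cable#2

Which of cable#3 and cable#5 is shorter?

cable#5

Following the relations from cable#5: cable#5 < cable#10 < cable#11 < cable#17 < cable#14 < cable#9 < cable#1 < cable#15 < cable#13 < cable#3.
So cable#5 < cable#3; cable#5 is the shorter of the two.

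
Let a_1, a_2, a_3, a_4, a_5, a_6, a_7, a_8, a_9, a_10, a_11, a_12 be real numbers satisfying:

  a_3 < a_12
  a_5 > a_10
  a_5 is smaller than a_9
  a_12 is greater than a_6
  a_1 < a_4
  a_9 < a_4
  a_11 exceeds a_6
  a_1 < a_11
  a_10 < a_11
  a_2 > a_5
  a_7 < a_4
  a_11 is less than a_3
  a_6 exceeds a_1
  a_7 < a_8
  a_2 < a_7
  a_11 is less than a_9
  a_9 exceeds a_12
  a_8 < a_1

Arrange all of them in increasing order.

a_10 < a_5 < a_2 < a_7 < a_8 < a_1 < a_6 < a_11 < a_3 < a_12 < a_9 < a_4

Each adjacent pair is fixed by a given relation: a_10 < a_5; a_5 < a_2; a_2 < a_7; a_7 < a_8; a_8 < a_1; a_1 < a_6; a_6 < a_11; a_11 < a_3; a_3 < a_12; a_12 < a_9; a_9 < a_4. Chaining them end to end gives the full order.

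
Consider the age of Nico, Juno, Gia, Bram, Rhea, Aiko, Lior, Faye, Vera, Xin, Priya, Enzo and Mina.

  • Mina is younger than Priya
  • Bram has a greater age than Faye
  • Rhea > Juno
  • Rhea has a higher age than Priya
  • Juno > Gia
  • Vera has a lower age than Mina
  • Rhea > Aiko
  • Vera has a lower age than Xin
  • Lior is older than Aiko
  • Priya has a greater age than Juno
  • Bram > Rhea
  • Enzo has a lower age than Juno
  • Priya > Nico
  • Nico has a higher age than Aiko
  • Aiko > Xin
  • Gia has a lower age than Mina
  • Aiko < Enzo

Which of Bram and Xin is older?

Bram

Xin < Aiko and Aiko < Enzo give Xin < Enzo.
With Enzo < Juno: Xin < Aiko < Enzo < Juno.
With Juno < Rhea: Xin < Aiko < Enzo < Juno < Rhea.
With Rhea < Bram: Xin < Aiko < Enzo < Juno < Rhea < Bram.
So Xin < Bram; Bram is the older of the two.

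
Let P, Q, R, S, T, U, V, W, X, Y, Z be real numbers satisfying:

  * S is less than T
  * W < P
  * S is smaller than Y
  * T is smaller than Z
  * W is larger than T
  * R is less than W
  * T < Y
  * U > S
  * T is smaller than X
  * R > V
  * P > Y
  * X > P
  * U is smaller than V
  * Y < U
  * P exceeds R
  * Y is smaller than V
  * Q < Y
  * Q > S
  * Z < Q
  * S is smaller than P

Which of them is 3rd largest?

W

Chaining the given pairs: S < T < Z < Q < Y < U < V < R < W < P < X.
The 3rd largest is W.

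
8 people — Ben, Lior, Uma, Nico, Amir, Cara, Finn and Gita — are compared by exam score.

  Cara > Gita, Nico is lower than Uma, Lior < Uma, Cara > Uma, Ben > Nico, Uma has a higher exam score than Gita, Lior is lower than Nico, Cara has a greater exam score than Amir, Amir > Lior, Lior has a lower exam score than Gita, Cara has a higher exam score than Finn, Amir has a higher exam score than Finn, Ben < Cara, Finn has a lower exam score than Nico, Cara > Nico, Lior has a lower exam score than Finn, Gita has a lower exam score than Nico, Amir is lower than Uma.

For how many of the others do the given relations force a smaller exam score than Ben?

4

Directly below Ben: Nico.
One step further: Lior, Finn, Gita (4 so far).
Nothing else is reachable below Ben; 4 in all.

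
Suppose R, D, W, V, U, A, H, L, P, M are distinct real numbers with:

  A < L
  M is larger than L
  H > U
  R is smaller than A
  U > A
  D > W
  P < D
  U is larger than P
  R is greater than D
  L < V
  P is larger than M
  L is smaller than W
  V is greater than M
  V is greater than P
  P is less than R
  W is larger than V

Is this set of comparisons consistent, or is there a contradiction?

We have A < L stated directly, yet also L < M < P < V < W < D < R < A by chaining the others — so L < A. Contradiction.

inconsistent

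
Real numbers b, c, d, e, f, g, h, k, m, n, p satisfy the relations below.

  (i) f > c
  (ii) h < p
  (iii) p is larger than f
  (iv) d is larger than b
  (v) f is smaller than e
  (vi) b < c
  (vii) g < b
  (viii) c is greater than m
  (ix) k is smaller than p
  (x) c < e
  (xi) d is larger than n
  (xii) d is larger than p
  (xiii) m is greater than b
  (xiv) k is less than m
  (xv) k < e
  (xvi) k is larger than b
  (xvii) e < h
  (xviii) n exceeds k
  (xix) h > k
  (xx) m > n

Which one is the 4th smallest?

n

Chaining the given pairs: g < b < k < n < m < c < f < e < h < p < d.
The 4th smallest is n.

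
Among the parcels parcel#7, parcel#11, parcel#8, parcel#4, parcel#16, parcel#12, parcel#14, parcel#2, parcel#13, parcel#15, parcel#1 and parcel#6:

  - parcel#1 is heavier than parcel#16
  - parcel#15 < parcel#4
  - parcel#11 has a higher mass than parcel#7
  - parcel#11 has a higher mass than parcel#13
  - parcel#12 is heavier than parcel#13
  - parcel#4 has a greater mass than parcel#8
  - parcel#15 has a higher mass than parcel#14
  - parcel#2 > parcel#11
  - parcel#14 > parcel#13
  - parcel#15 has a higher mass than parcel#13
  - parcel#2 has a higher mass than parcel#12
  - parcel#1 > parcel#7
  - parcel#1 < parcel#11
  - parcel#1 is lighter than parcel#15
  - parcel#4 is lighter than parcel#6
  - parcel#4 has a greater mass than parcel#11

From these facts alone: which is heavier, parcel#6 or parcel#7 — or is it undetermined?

parcel#6

parcel#7 < parcel#1 and parcel#1 < parcel#11 give parcel#7 < parcel#11.
With parcel#11 < parcel#4: parcel#7 < parcel#1 < parcel#11 < parcel#4.
With parcel#4 < parcel#6: parcel#7 < parcel#1 < parcel#11 < parcel#4 < parcel#6.
So parcel#6 is heavier.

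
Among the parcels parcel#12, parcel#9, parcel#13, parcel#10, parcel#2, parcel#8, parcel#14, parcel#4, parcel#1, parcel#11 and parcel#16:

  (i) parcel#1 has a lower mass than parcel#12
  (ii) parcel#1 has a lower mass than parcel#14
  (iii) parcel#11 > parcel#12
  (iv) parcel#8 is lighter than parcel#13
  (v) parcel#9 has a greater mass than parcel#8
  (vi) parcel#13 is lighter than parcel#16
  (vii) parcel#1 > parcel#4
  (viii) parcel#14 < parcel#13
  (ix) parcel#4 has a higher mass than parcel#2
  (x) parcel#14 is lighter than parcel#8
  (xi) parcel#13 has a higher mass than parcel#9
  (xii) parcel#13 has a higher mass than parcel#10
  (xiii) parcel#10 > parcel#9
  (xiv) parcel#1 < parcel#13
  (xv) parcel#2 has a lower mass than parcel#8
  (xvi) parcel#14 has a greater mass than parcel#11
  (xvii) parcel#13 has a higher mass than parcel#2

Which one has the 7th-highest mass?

parcel#11

Chaining the given pairs: parcel#2 < parcel#4 < parcel#1 < parcel#12 < parcel#11 < parcel#14 < parcel#8 < parcel#9 < parcel#10 < parcel#13 < parcel#16.
The 7th largest is parcel#11.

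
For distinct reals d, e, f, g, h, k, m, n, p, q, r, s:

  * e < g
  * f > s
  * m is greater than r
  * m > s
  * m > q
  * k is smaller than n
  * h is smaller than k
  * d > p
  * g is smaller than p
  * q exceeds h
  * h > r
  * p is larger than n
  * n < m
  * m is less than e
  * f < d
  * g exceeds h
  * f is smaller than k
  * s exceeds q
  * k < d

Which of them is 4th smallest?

The consecutive relations fix a unique order: r < h < q < s < f < k < n < m < e < g < p < d.
Counting 4 from the smallest end gives s.

s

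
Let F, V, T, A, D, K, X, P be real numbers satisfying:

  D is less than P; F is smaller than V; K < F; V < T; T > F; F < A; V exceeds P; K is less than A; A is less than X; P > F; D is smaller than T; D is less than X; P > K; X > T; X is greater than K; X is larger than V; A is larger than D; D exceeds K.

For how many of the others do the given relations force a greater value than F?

5

The elements the relations force above F are P, V, A, T, X — no chain reaches any other.
That is 5.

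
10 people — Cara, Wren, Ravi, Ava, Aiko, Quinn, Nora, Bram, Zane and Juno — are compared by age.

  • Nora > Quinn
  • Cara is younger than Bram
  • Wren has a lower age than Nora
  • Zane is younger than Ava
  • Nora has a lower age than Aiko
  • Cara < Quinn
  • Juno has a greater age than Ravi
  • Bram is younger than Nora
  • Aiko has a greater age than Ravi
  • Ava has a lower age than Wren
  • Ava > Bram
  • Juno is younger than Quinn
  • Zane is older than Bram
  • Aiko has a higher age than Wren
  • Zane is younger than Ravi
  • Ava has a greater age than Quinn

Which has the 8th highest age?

Zane

Chaining the given pairs: Cara < Bram < Zane < Ravi < Juno < Quinn < Ava < Wren < Nora < Aiko.
Counting 8 from the largest end gives Zane.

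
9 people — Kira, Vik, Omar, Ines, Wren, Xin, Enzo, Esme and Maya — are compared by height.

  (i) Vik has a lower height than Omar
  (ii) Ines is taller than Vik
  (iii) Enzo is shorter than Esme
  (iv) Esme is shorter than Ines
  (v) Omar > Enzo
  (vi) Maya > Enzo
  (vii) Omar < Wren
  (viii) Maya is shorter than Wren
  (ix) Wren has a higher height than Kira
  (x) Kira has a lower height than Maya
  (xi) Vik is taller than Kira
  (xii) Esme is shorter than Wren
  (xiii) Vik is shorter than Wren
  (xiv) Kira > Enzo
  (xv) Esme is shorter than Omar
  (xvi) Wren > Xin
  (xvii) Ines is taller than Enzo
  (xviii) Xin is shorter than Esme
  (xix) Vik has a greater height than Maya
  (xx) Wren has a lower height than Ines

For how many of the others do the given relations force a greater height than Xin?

From Xin the given relations immediately reach Esme, Wren.
From those, Omar, Ines — 4 in total.
No other element is forced above Xin by the given relations, so the count is 4.

4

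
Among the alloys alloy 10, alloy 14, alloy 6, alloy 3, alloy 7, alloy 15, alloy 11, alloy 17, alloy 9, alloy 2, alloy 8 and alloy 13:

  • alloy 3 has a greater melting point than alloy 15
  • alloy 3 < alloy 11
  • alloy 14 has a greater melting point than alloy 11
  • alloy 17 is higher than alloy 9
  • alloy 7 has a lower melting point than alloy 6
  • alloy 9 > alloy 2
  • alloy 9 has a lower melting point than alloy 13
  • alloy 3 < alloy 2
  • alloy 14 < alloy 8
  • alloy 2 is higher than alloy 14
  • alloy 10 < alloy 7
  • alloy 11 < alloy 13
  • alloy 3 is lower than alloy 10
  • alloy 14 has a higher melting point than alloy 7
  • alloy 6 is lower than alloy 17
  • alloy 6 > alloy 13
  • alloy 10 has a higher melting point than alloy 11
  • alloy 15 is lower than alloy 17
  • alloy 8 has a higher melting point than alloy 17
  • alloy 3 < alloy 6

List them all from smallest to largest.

alloy 15 < alloy 3 < alloy 11 < alloy 10 < alloy 7 < alloy 14 < alloy 2 < alloy 9 < alloy 13 < alloy 6 < alloy 17 < alloy 8

Each adjacent pair is fixed by a given relation: alloy 15 < alloy 3; alloy 3 < alloy 11; alloy 11 < alloy 10; alloy 10 < alloy 7; alloy 7 < alloy 14; alloy 14 < alloy 2; alloy 2 < alloy 9; alloy 9 < alloy 13; alloy 13 < alloy 6; alloy 6 < alloy 17; alloy 17 < alloy 8. Chaining them end to end gives the full order.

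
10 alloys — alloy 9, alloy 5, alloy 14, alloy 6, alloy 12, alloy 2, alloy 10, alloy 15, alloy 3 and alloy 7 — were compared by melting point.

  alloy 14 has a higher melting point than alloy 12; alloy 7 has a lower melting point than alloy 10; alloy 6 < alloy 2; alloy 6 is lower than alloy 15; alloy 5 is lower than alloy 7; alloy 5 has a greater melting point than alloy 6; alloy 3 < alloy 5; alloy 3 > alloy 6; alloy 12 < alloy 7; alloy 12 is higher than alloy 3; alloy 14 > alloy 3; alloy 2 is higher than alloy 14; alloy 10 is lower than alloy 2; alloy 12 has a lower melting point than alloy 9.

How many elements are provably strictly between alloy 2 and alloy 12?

3

Chaining upward from alloy 12 reaches: alloy 9, alloy 7, alloy 14, alloy 10.
Chaining downward from alloy 2 reaches: alloy 6, alloy 3, alloy 5, alloy 7, alloy 14, alloy 10.
Strictly between alloy 12 and alloy 2 are those in both lists: alloy 7, alloy 14, alloy 10 — 3 elements.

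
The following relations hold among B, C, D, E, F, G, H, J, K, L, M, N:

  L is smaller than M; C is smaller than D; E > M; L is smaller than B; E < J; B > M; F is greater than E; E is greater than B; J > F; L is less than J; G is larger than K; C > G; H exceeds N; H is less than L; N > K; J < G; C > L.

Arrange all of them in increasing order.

K < N < H < L < M < B < E < F < J < G < C < D

Each adjacent pair is fixed by a given relation: K < N; N < H; H < L; L < M; M < B; B < E; E < F; F < J; J < G; G < C; C < D. Chaining them end to end gives the full order.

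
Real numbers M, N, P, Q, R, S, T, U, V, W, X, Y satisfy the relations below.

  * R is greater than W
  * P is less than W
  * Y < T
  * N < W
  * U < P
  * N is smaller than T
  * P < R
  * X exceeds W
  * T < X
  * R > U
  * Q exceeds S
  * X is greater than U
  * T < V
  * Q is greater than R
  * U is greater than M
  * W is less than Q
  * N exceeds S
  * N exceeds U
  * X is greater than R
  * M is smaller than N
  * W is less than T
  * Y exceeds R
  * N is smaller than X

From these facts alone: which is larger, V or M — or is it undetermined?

V

M < U < P < W < R < Y < T < V, by transitivity through U, P, W, R, Y, T.
So V is larger.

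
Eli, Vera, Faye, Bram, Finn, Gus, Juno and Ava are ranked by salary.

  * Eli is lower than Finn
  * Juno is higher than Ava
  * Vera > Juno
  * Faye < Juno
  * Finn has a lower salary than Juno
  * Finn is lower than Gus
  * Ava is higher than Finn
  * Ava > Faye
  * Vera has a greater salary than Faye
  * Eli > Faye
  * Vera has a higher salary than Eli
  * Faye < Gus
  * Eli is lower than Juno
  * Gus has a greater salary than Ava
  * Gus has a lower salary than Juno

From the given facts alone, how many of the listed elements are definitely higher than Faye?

6

Directly above Faye: Eli, Ava, Gus, Juno, Vera.
One step further: Finn (6 so far).
No other element is forced above Faye by the given relations, so the count is 6.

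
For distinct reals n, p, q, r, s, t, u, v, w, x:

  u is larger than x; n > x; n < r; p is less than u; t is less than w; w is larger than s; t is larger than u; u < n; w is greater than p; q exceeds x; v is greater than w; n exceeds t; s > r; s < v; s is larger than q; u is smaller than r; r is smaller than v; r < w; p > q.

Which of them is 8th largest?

Chaining the given pairs: x < q < p < u < t < n < r < s < w < v.
Counting 8 from the largest end gives p.

p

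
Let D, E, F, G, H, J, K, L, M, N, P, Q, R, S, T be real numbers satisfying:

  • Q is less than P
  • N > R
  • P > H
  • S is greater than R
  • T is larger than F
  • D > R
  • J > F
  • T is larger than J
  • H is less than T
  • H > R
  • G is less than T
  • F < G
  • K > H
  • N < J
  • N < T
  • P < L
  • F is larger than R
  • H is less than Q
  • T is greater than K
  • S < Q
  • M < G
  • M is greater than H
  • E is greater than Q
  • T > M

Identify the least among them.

R

F is not least since R < F; H is not least since R < H; M is not least since H < M; K is not least since H < K; S is not least since R < S; N is not least since R < N; D is not least since R < D; Q is not least since H < Q; J is not least since F < J; P is not least since H < P; G is not least since F < G; E is not least since Q < E; L is not least since P < L; T is not least since J < T.
Only R has nothing below it, so R is the least.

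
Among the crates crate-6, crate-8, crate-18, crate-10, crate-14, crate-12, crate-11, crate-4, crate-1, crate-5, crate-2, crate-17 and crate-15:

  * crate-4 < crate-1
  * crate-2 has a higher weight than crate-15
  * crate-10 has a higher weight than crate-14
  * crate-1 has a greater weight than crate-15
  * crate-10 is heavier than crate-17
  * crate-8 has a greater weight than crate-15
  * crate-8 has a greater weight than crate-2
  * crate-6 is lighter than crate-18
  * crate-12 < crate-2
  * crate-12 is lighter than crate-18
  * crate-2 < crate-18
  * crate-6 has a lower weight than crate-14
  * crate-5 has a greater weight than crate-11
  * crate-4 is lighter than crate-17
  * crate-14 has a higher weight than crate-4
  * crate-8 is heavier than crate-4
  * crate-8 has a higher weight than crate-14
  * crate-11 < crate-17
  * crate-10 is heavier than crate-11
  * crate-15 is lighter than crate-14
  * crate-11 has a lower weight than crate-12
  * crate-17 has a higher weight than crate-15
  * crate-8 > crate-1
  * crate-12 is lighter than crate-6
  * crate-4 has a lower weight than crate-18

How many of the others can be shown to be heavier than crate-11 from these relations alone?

Directly above crate-11: crate-17, crate-12, crate-5, crate-10.
One step further: crate-2, crate-6, crate-18 (7 so far).
One step further: crate-14, crate-8 (9 so far).
Nothing else is reachable above crate-11; 9 in all.

9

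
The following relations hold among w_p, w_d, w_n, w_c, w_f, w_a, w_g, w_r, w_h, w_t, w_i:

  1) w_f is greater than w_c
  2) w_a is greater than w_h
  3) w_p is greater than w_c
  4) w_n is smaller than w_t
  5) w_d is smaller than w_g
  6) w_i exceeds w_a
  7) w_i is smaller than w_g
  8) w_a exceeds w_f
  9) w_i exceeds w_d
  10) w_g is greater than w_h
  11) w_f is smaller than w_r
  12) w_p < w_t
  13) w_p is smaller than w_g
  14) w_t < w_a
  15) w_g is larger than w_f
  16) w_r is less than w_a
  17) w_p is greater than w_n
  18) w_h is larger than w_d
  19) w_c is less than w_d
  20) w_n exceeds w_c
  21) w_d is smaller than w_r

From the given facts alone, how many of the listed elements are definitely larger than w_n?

5

From w_n the given relations immediately reach w_p, w_t.
From those, w_a, w_g — 4 in total.
From those, w_i — 5 in total.
Nothing else is reachable above w_n; 5 in all.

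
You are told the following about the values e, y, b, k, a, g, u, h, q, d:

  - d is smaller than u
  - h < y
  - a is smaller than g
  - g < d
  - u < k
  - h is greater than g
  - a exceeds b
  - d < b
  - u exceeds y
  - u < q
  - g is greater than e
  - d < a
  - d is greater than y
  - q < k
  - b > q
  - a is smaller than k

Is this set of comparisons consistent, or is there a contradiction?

inconsistent

We have a < g stated directly, yet also g < h < y < d < u < q < b < a by chaining the others — so g < a. Contradiction.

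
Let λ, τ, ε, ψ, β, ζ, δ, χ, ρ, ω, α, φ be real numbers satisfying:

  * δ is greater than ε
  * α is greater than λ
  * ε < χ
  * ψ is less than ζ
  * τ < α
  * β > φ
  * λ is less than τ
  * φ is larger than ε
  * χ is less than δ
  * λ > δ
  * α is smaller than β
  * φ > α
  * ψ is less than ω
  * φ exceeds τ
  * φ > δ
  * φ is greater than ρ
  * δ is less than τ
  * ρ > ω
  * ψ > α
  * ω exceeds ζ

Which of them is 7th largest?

α

Piecing the relations together gives one ordering: ε < χ < δ < λ < τ < α < ψ < ζ < ω < ρ < φ < β.
The 7th largest is α.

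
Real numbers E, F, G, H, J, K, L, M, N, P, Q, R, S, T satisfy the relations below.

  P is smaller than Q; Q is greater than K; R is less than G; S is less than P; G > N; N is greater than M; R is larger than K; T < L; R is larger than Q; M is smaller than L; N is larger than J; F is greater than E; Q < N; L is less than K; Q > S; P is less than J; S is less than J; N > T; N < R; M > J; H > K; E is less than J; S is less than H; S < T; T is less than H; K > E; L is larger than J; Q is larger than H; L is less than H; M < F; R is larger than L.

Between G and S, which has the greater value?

G

Link the given pairs in sequence: S < P; P < J; J < M; M < L; L < K; K < H; H < Q; Q < N; N < R; R < G.
Chaining these gives S < P < J < M < L < K < H < Q < N < R < G.
So S < G; G is the larger of the two.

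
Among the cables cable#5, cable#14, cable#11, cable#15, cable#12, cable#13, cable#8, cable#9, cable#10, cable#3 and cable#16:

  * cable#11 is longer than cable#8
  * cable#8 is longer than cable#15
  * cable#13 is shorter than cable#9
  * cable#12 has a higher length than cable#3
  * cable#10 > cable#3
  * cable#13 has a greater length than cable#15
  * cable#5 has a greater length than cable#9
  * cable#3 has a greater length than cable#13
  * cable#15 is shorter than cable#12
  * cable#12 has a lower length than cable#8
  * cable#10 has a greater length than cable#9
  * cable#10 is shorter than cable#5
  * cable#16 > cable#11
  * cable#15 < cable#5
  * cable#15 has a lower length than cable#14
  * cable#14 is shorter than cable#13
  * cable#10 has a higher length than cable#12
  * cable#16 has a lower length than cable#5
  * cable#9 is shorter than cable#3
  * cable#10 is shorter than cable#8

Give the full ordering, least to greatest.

The consecutive links are each given: cable#15 < cable#14; cable#14 < cable#13; cable#13 < cable#9; cable#9 < cable#3; cable#3 < cable#12; cable#12 < cable#10; cable#10 < cable#8; cable#8 < cable#11; cable#11 < cable#16; cable#16 < cable#5.

cable#15 < cable#14 < cable#13 < cable#9 < cable#3 < cable#12 < cable#10 < cable#8 < cable#11 < cable#16 < cable#5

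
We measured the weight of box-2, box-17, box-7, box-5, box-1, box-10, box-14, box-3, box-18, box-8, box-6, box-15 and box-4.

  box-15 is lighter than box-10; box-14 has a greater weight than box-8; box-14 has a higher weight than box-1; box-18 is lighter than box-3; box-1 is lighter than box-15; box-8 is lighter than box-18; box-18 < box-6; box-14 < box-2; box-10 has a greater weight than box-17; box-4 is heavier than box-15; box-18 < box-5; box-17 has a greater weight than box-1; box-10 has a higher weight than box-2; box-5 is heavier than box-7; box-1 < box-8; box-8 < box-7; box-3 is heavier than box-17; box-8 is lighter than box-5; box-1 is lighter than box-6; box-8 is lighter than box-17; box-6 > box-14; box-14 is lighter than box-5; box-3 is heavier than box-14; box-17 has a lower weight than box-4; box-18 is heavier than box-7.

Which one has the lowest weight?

box-8 is not least since box-1 < box-8; box-14 is not least since box-1 < box-14; box-15 is not least since box-1 < box-15; box-7 is not least since box-8 < box-7; box-2 is not least since box-14 < box-2; box-17 is not least since box-8 < box-17; box-18 is not least since box-7 < box-18; box-3 is not least since box-14 < box-3; box-4 is not least since box-15 < box-4; box-10 is not least since box-15 < box-10; box-5 is not least since box-14 < box-5; box-6 is not least since box-18 < box-6.
Only box-1 has nothing below it, so box-1 is the lowest weight.

box-1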